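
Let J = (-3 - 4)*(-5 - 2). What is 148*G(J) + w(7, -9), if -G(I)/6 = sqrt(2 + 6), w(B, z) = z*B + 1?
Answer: -62 - 1776*sqrt(2) ≈ -2573.6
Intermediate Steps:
w(B, z) = 1 + B*z (w(B, z) = B*z + 1 = 1 + B*z)
J = 49 (J = -7*(-7) = 49)
G(I) = -12*sqrt(2) (G(I) = -6*sqrt(2 + 6) = -12*sqrt(2))
148*G(J) + w(7, -9) = 148*(-12*sqrt(2)) + (1 + 7*(-9)) = -1776*sqrt(2) + (1 - 63) = -1776*sqrt(2) - 62 = -62 - 1776*sqrt(2)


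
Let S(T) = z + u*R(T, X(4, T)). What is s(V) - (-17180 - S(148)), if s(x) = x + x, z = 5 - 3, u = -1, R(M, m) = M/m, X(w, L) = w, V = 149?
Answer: 17443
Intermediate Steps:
z = 2
s(x) = 2*x
S(T) = 2 - T/4
s(V) - (-17180 - S(148)) = 2*149 - (-17180 - (2 - ¼*148)) = 298 - (-17180 - (2 - 37)) = 298 - (-17180 - 1*(-35)) = 298 - (-17180 + 35) = 298 - 1*(-17145) = 298 + 17145 = 17443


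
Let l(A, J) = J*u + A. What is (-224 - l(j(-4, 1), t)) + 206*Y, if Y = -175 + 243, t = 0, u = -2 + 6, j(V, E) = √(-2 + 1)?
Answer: 13784 - I ≈ 13784.0 - 1.0*I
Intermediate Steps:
j(V, E) = I (j(V, E) = √(-1) = I)
u = 4
l(A, J) = A + 4*J (l(A, J) = J*4 + A = 4*J + A = A + 4*J)
Y = 68
(-224 - l(j(-4, 1), t)) + 206*Y = (-224 - (I + 4*0)) + 206*68 = (-224 - (I + 0)) + 14008 = (-224 - I) + 14008 = 13784 - I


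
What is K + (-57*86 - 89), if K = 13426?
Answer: 8435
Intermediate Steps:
K + (-57*86 - 89) = 13426 + (-57*86 - 89) = 13426 + (-4902 - 89) = 13426 - 4991 = 8435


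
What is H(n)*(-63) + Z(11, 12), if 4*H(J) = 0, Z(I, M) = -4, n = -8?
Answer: -4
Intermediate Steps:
H(J) = 0 (H(J) = (1/4)*0 = 0)
H(n)*(-63) + Z(11, 12) = 0*(-63) - 4 = 0 - 4 = -4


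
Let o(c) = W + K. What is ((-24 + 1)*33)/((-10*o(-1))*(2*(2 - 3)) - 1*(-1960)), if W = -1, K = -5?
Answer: -33/80 ≈ -0.41250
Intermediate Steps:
o(c) = -6 (o(c) = -1 - 5 = -6)
((-24 + 1)*33)/((-10*o(-1))*(2*(2 - 3)) - 1*(-1960)) = ((-24 + 1)*33)/((-10*(-6))*(2*(2 - 3)) - 1*(-1960)) = (-23*33)/(60*(2*(-1)) + 1960) = -759/(60*(-2) + 1960) = -759/(-120 + 1960) = -759/1840 = -759*1/1840 = -33/80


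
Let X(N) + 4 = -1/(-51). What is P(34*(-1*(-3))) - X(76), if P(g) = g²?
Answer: 530807/51 ≈ 10408.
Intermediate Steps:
X(N) = -203/51 (X(N) = -4 - 1/(-51) = -4 - 1*(-1/51) = -4 + 1/51 = -203/51)
P(34*(-1*(-3))) - X(76) = (34*(-1*(-3)))² - 1*(-203/51) = (34*3)² + 203/51 = 102² + 203/51 = 10404 + 203/51 = 530807/51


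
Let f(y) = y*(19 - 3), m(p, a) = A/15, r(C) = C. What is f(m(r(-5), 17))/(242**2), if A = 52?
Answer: 208/219615 ≈ 0.00094711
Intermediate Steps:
m(p, a) = 52/15
f(y) = 16*y (f(y) = y*16 = 16*y)
f(m(r(-5), 17))/(242**2) = (16*(52/15))/(242**2) = (832/15)/58564 = (832/15)*(1/58564) = 208/219615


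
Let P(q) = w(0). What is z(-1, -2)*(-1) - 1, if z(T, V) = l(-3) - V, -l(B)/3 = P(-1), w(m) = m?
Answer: -3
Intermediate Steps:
P(q) = 0
l(B) = 0 (l(B) = -3*0 = 0)
z(T, V) = -V (z(T, V) = 0 - V = -V)
z(-1, -2)*(-1) - 1 = -1*(-2)*(-1) - 1 = 2*(-1) - 1 = -2 - 1 = -3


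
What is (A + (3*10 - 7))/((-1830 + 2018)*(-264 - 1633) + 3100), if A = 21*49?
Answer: -263/88384 ≈ -0.0029757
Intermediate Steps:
A = 1029
(A + (3*10 - 7))/((-1830 + 2018)*(-264 - 1633) + 3100) = (1029 + (3*10 - 7))/((-1830 + 2018)*(-264 - 1633) + 3100) = (1029 + (30 - 7))/(188*(-1897) + 3100) = (1029 + 23)/(-356636 + 3100) = 1052/(-353536) = 1052*(-1/353536) = -263/88384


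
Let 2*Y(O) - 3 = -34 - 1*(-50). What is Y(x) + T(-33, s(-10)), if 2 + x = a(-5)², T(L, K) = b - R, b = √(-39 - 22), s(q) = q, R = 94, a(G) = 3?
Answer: -169/2 + I*√61 ≈ -84.5 + 7.8102*I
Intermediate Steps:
b = I*√61 (b = √(-61) = I*√61 ≈ 7.8102*I)
T(L, K) = -94 + I*√61 (T(L, K) = I*√61 - 1*94 = I*√61 - 94 = -94 + I*√61)
x = 7 (x = -2 + 3² = -2 + 9 = 7)
Y(O) = 19/2 (Y(O) = 3/2 + (-34 - 1*(-50))/2 = 3/2 + (-34 + 50)/2 = 3/2 + (½)*16 = 3/2 + 8 = 19/2)
Y(x) + T(-33, s(-10)) = 19/2 + (-94 + I*√61) = -169/2 + I*√61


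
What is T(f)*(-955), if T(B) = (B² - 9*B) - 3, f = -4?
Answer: -46795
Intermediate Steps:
T(B) = -3 + B² - 9*B
T(f)*(-955) = (-3 + (-4)² - 9*(-4))*(-955) = (-3 + 16 + 36)*(-955) = 49*(-955) = -46795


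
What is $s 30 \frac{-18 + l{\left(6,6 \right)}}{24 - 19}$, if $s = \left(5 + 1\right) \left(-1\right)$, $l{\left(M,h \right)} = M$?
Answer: $432$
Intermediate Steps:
$s = -6$ ($s = 6 \left(-1\right) = -6$)
$s 30 \frac{-18 + l{\left(6,6 \right)}}{24 - 19} = \left(-6\right) 30 \frac{-18 + 6}{24 - 19} = - 180 \left(- \frac{12}{5}\right) = - 180 \left(\left(-12\right) \frac{1}{5}\right) = \left(-180\right) \left(- \frac{12}{5}\right) = 432$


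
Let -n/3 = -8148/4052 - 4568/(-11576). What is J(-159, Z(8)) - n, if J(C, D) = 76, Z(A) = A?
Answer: 104294288/1465811 ≈ 71.151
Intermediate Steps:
n = 7107348/1465811 (n = -3*(-8148/4052 - 4568/(-11576)) = -3*(-8148*1/4052 - 4568*(-1/11576)) = -3*(-2037/1013 + 571/1447) = -3*(-2369116/1465811) = 7107348/1465811 ≈ 4.8487)
J(-159, Z(8)) - n = 76 - 1*7107348/1465811 = 76 - 7107348/1465811 = 104294288/1465811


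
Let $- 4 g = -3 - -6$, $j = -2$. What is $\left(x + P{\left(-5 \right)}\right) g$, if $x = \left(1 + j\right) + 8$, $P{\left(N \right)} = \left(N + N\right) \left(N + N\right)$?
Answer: $- \frac{321}{4} \approx -80.25$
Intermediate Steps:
$P{\left(N \right)} = 4 N^{2}$ ($P{\left(N \right)} = 2 N 2 N = 4 N^{2}$)
$g = - \frac{3}{4}$ ($g = - \frac{-3 - -6}{4} = - \frac{-3 + 6}{4} = \left(- \frac{1}{4}\right) 3 = - \frac{3}{4} \approx -0.75$)
$x = 7$ ($x = \left(1 - 2\right) + 8 = -1 + 8 = 7$)
$\left(x + P{\left(-5 \right)}\right) g = \left(7 + 4 \left(-5\right)^{2}\right) \left(- \frac{3}{4}\right) = \left(7 + 4 \cdot 25\right) \left(- \frac{3}{4}\right) = \left(7 + 100\right) \left(- \frac{3}{4}\right) = 107 \left(- \frac{3}{4}\right) = - \frac{321}{4}$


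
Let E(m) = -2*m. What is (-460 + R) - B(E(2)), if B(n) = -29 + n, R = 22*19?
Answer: -9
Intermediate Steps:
R = 418
(-460 + R) - B(E(2)) = (-460 + 418) - (-29 - 2*2) = -42 - (-29 - 4) = -42 - 1*(-33) = -42 + 33 = -9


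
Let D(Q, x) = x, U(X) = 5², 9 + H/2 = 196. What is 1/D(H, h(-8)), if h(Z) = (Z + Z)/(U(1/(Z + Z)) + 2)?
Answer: -27/16 ≈ -1.6875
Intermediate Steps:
H = 374 (H = -18 + 2*196 = -18 + 392 = 374)
U(X) = 25
h(Z) = 2*Z/27 (h(Z) = (Z + Z)/(25 + 2) = (2*Z)/27 = (2*Z)*(1/27) = 2*Z/27)
1/D(H, h(-8)) = 1/((2/27)*(-8)) = 1/(-16/27) = -27/16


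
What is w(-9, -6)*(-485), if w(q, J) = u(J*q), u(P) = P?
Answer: -26190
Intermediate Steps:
w(q, J) = J*q
w(-9, -6)*(-485) = -6*(-9)*(-485) = 54*(-485) = -26190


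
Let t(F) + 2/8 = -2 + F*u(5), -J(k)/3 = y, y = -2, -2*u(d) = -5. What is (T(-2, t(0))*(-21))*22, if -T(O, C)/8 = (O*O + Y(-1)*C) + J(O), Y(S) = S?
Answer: 45276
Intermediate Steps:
u(d) = 5/2 (u(d) = -1/2*(-5) = 5/2)
J(k) = 6 (J(k) = -3*(-2) = 6)
t(F) = -9/4 + 5*F/2 (t(F) = -1/4 + (-2 + F*(5/2)) = -1/4 + (-2 + 5*F/2) = -9/4 + 5*F/2)
T(O, C) = -48 - 8*O**2 + 8*C (T(O, C) = -8*((O*O - C) + 6) = -8*((O**2 - C) + 6) = -8*(6 + O**2 - C) = -48 - 8*O**2 + 8*C)
(T(-2, t(0))*(-21))*22 = ((-48 - 8*(-2)**2 + 8*(-9/4 + (5/2)*0))*(-21))*22 = ((-48 - 8*4 + 8*(-9/4 + 0))*(-21))*22 = ((-48 - 32 + 8*(-9/4))*(-21))*22 = ((-48 - 32 - 18)*(-21))*22 = -98*(-21)*22 = 2058*22 = 45276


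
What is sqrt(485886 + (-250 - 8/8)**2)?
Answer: 73*sqrt(103) ≈ 740.87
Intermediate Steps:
sqrt(485886 + (-250 - 8/8)**2) = sqrt(485886 + (-250 - 8*1/8)**2) = sqrt(485886 + (-250 - 1)**2) = sqrt(485886 + (-251)**2) = sqrt(485886 + 63001) = sqrt(548887) = 73*sqrt(103)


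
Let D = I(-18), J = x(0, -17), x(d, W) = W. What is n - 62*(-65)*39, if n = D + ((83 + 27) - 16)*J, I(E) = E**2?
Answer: 155896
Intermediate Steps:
J = -17
D = 324 (D = (-18)**2 = 324)
n = -1274 (n = 324 + ((83 + 27) - 16)*(-17) = 324 + (110 - 16)*(-17) = 324 + 94*(-17) = 324 - 1598 = -1274)
n - 62*(-65)*39 = -1274 - 62*(-65)*39 = -1274 + 4030*39 = -1274 + 157170 = 155896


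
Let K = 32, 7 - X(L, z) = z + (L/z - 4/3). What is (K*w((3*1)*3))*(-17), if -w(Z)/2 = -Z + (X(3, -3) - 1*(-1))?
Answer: 14144/3 ≈ 4714.7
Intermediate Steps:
X(L, z) = 25/3 - z - L/z (X(L, z) = 7 - (z + (L/z - 4/3)) = 7 - (z + (-4/3 + L/z)) = 7 - (-4/3 + z + L/z) = 7 + (4/3 - z - L/z) = 25/3 - z - L/z)
w(Z) = -80/3 + 2*Z (w(Z) = -2*(-Z + ((25/3 - 1*(-3) - 1*3/(-3)) - 1*(-1))) = -2*(-Z + ((25/3 + 3 - 1*3*(-⅓)) + 1)) = -2*(-Z + ((25/3 + 3 + 1) + 1)) = -2*(-Z + (37/3 + 1)) = -2*(-Z + 40/3) = -2*(40/3 - Z) = -80/3 + 2*Z)
(K*w((3*1)*3))*(-17) = (32*(-80/3 + 2*((3*1)*3)))*(-17) = (32*(-80/3 + 2*(3*3)))*(-17) = (32*(-80/3 + 2*9))*(-17) = (32*(-80/3 + 18))*(-17) = (32*(-26/3))*(-17) = -832/3*(-17) = 14144/3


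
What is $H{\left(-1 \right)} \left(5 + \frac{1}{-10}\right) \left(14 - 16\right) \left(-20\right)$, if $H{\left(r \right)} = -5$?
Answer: $-980$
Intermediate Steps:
$H{\left(-1 \right)} \left(5 + \frac{1}{-10}\right) \left(14 - 16\right) \left(-20\right) = - 5 \left(5 + \frac{1}{-10}\right) \left(14 - 16\right) \left(-20\right) = - 5 \left(5 - \frac{1}{10}\right) \left(-2\right) \left(-20\right) = - 5 \cdot \frac{49}{10} \left(-2\right) \left(-20\right) = \left(-5\right) \left(- \frac{49}{5}\right) \left(-20\right) = 49 \left(-20\right) = -980$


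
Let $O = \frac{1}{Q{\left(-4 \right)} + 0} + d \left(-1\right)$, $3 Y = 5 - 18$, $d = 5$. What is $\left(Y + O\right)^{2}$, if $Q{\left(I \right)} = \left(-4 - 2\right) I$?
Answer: $\frac{49729}{576} \approx 86.335$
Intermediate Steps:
$Q{\left(I \right)} = - 6 I$
$Y = - \frac{13}{3}$ ($Y = \frac{5 - 18}{3} = \frac{1}{3} \left(-13\right) = - \frac{13}{3} \approx -4.3333$)
$O = - \frac{119}{24}$ ($O = \frac{1}{\left(-6\right) \left(-4\right) + 0} + 5 \left(-1\right) = \frac{1}{24 + 0} - 5 = \frac{1}{24} - 5 = - \frac{119}{24} \approx -4.9583$)
$\left(Y + O\right)^{2} = \left(- \frac{13}{3} - \frac{119}{24}\right)^{2} = \left(- \frac{223}{24}\right)^{2} = \frac{49729}{576}$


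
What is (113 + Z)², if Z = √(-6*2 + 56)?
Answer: 12813 + 452*√11 ≈ 14312.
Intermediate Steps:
Z = 2*√11 (Z = √(-12 + 56) = √44 = 2*√11 ≈ 6.6332)
(113 + Z)² = (113 + 2*√11)²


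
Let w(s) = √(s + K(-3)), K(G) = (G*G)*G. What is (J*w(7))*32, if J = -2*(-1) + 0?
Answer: 128*I*√5 ≈ 286.22*I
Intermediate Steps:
J = 2 (J = 2 + 0 = 2)
K(G) = G³ (K(G) = G²*G = G³)
w(s) = √(-27 + s) (w(s) = √(s + (-3)³) = √(s - 27) = √(-27 + s))
(J*w(7))*32 = (2*√(-27 + 7))*32 = (2*√(-20))*32 = (2*(2*I*√5))*32 = (4*I*√5)*32 = 128*I*√5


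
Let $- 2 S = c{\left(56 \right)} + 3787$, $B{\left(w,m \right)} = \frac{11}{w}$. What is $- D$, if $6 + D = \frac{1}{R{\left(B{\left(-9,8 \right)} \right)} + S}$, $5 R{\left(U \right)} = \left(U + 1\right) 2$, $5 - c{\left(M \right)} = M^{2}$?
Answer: $\frac{88629}{14764} \approx 6.0031$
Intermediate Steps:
$c{\left(M \right)} = 5 - M^{2}$
$R{\left(U \right)} = \frac{2}{5} + \frac{2 U}{5}$ ($R{\left(U \right)} = \frac{\left(U + 1\right) 2}{5} = \frac{\left(1 + U\right) 2}{5} = \frac{2 + 2 U}{5} = \frac{2}{5} + \frac{2 U}{5}$)
$S = -328$ ($S = - \frac{\left(5 - 56^{2}\right) + 3787}{2} = - \frac{\left(5 - 3136\right) + 3787}{2} = - \frac{-3131 + 3787}{2} = \left(- \frac{1}{2}\right) 656 = -328$)
$D = - \frac{88629}{14764}$ ($D = -6 + \frac{1}{\left(\frac{2}{5} + \frac{2 \frac{11}{-9}}{5}\right) - 328} = -6 + \frac{1}{\left(\frac{2}{5} + \frac{2 \cdot 11 \left(- \frac{1}{9}\right)}{5}\right) - 328} = -6 + \frac{1}{\left(\frac{2}{5} + \frac{2}{5} \left(- \frac{11}{9}\right)\right) - 328} = -6 + \frac{1}{\left(\frac{2}{5} - \frac{22}{45}\right) - 328} = -6 + \frac{1}{- \frac{4}{45} - 328} = -6 + \frac{1}{- \frac{14764}{45}} = -6 - \frac{45}{14764} = - \frac{88629}{14764} \approx -6.0031$)
$- D = \left(-1\right) \left(- \frac{88629}{14764}\right) = \frac{88629}{14764}$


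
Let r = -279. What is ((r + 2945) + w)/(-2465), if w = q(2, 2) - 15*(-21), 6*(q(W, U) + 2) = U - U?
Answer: -2979/2465 ≈ -1.2085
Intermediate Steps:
q(W, U) = -2 (q(W, U) = -2 + (U - U)/6 = -2 + (⅙)*0 = -2 + 0 = -2)
w = 313 (w = -2 - 15*(-21) = -2 + 315 = 313)
((r + 2945) + w)/(-2465) = ((-279 + 2945) + 313)/(-2465) = (2666 + 313)*(-1/2465) = 2979*(-1/2465) = -2979/2465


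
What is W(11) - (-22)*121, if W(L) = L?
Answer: 2673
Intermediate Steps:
W(11) - (-22)*121 = 11 - (-22)*121 = 11 - 1*(-2662) = 11 + 2662 = 2673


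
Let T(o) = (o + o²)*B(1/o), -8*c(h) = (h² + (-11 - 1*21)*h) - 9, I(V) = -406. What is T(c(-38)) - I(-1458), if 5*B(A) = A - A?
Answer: 406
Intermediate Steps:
B(A) = 0 (B(A) = (A - A)/5 = (⅕)*0 = 0)
c(h) = 9/8 + 4*h - h²/8 (c(h) = -((h² + (-11 - 1*21)*h) - 9)/8 = -((h² + (-11 - 21)*h) - 9)/8 = -((h² - 32*h) - 9)/8 = -(-9 + h² - 32*h)/8 = 9/8 + 4*h - h²/8)
T(o) = 0 (T(o) = (o + o²)*0 = 0)
T(c(-38)) - I(-1458) = 0 - 1*(-406) = 0 + 406 = 406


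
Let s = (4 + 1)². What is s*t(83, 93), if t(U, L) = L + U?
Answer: 4400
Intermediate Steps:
s = 25 (s = 5² = 25)
s*t(83, 93) = 25*(93 + 83) = 25*176 = 4400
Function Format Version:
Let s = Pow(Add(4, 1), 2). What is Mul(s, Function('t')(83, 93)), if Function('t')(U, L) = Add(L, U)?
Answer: 4400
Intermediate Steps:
s = 25 (s = Pow(5, 2) = 25)
Mul(s, Function('t')(83, 93)) = Mul(25, Add(93, 83)) = Mul(25, 176) = 4400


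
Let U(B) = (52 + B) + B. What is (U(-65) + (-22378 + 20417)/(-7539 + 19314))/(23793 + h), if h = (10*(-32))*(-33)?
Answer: -920411/404506575 ≈ -0.0022754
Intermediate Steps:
U(B) = 52 + 2*B
h = 10560 (h = -320*(-33) = 10560)
(U(-65) + (-22378 + 20417)/(-7539 + 19314))/(23793 + h) = ((52 + 2*(-65)) + (-22378 + 20417)/(-7539 + 19314))/(23793 + 10560) = ((52 - 130) - 1961/11775)/34353 = (-78 - 1961*1/11775)*(1/34353) = (-78 - 1961/11775)*(1/34353) = -920411/11775*1/34353 = -920411/404506575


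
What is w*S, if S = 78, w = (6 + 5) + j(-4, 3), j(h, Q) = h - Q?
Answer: 312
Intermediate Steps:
w = 4 (w = (6 + 5) + (-4 - 1*3) = 11 + (-4 - 3) = 11 - 7 = 4)
w*S = 4*78 = 312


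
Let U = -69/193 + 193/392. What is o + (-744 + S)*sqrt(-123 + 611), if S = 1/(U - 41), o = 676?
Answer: 676 - 4600593472*sqrt(122)/3091695 ≈ -15760.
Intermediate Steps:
U = 10201/75656 (U = -69*1/193 + 193*(1/392) = -69/193 + 193/392 = 10201/75656 ≈ 0.13483)
S = -75656/3091695 (S = 1/(10201/75656 - 41) = 1/(-3091695/75656) = -75656/3091695 ≈ -0.024471)
o + (-744 + S)*sqrt(-123 + 611) = 676 + (-744 - 75656/3091695)*sqrt(-123 + 611) = 676 - 4600593472*sqrt(122)/3091695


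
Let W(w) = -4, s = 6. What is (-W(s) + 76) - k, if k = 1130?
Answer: -1050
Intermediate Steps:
(-W(s) + 76) - k = (-1*(-4) + 76) - 1*1130 = (4 + 76) - 1130 = 80 - 1130 = -1050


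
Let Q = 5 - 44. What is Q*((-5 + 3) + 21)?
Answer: -741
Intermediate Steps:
Q = -39
Q*((-5 + 3) + 21) = -39*((-5 + 3) + 21) = -39*(-2 + 21) = -39*19 = -741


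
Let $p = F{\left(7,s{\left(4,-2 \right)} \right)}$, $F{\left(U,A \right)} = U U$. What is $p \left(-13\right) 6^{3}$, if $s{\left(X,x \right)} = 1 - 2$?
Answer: $-137592$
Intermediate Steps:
$s{\left(X,x \right)} = -1$
$F{\left(U,A \right)} = U^{2}$
$p = 49$ ($p = 7^{2} = 49$)
$p \left(-13\right) 6^{3} = 49 \left(-13\right) 6^{3} = \left(-637\right) 216 = -137592$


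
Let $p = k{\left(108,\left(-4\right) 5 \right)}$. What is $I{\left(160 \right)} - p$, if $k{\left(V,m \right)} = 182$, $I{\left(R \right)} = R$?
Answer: $-22$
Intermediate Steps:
$p = 182$
$I{\left(160 \right)} - p = 160 - 182 = -22$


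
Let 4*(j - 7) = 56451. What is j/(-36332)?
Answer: -56479/145328 ≈ -0.38863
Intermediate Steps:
j = 56479/4 (j = 7 + (1/4)*56451 = 7 + 56451/4 = 56479/4 ≈ 14120.)
j/(-36332) = (56479/4)/(-36332) = (56479/4)*(-1/36332) = -56479/145328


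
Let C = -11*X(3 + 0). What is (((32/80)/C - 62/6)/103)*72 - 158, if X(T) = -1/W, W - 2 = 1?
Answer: -935558/5665 ≈ -165.15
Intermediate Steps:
W = 3 (W = 2 + 1 = 3)
X(T) = -⅓ (X(T) = -1/3 = -1*⅓ = -⅓)
C = 11/3 (C = -11*(-⅓) = 11/3 ≈ 3.6667)
(((32/80)/C - 62/6)/103)*72 - 158 = (((32/80)/(11/3) - 62/6)/103)*72 - 158 = (((32*(1/80))*(3/11) - 62*⅙)*(1/103))*72 - 158 = (((⅖)*(3/11) - 31/3)*(1/103))*72 - 158 = ((6/55 - 31/3)*(1/103))*72 - 158 = -1687/165*1/103*72 - 158 = -1687/16995*72 - 158 = -40488/5665 - 158 = -935558/5665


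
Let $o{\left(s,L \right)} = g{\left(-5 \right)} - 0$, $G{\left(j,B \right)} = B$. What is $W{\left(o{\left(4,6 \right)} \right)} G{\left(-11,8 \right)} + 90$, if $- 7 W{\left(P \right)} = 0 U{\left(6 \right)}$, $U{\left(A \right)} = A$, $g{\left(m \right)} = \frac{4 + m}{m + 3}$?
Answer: $90$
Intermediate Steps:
$g{\left(m \right)} = \frac{4 + m}{3 + m}$
$o{\left(s,L \right)} = \frac{1}{2}$ ($o{\left(s,L \right)} = \frac{4 - 5}{3 - 5} - 0 = \frac{1}{-2} \left(-1\right) + 0 = \left(- \frac{1}{2}\right) \left(-1\right) + 0 = \frac{1}{2} + 0 = \frac{1}{2}$)
$W{\left(P \right)} = 0$ ($W{\left(P \right)} = - \frac{0 \cdot 6}{7} = \left(- \frac{1}{7}\right) 0 = 0$)
$W{\left(o{\left(4,6 \right)} \right)} G{\left(-11,8 \right)} + 90 = 0 \cdot 8 + 90 = 0 + 90 = 90$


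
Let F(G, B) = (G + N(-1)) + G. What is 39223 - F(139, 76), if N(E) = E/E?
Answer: 38944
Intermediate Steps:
N(E) = 1
F(G, B) = 1 + 2*G (F(G, B) = (G + 1) + G = (1 + G) + G = 1 + 2*G)
39223 - F(139, 76) = 39223 - (1 + 2*139) = 39223 - (1 + 278) = 39223 - 1*279 = 39223 - 279 = 38944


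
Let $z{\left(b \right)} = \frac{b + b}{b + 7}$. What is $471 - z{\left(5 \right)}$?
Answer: $\frac{2821}{6} \approx 470.17$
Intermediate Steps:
$z{\left(b \right)} = \frac{2 b}{7 + b}$
$471 - z{\left(5 \right)} = 471 - 2 \cdot 5 \frac{1}{7 + 5} = 471 - 2 \cdot 5 \cdot \frac{1}{12} = 471 - \frac{5}{6} = \frac{2821}{6}$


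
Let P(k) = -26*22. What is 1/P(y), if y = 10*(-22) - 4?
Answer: -1/572 ≈ -0.0017483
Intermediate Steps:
y = -224 (y = -220 - 4 = -224)
P(k) = -572
1/P(y) = 1/(-572) = -1/572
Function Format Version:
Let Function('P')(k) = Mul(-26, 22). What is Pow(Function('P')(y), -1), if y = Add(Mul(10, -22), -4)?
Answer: Rational(-1, 572) ≈ -0.0017483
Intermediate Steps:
y = -224 (y = Add(-220, -4) = -224)
Function('P')(k) = -572
Pow(Function('P')(y), -1) = Pow(-572, -1) = Rational(-1, 572)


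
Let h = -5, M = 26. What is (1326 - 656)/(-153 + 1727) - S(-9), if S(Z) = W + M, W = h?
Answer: -16192/787 ≈ -20.574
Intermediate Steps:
W = -5
S(Z) = 21 (S(Z) = -5 + 26 = 21)
(1326 - 656)/(-153 + 1727) - S(-9) = (1326 - 656)/(-153 + 1727) - 1*21 = 670/1574 - 21 = 670*(1/1574) - 21 = 335/787 - 21 = -16192/787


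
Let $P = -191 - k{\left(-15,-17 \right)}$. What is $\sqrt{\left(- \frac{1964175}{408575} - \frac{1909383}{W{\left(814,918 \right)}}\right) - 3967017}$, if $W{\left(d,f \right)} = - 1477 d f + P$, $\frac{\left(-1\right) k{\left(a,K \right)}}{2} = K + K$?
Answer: $\frac{i \sqrt{26340707497262754157438717104105}}{2576804225687} \approx 1991.7 i$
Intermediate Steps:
$k{\left(a,K \right)} = - 4 K$ ($k{\left(a,K \right)} = - 2 \left(K + K\right) = - 2 \cdot 2 K = - 4 K$)
$P = -259$ ($P = -191 - \left(-4\right) \left(-17\right) = -191 - 68 = -259$)
$W{\left(d,f \right)} = -259 - 1477 d f$ ($W{\left(d,f \right)} = - 1477 d f - 259 = -259 - 1477 d f$)
$\sqrt{\left(- \frac{1964175}{408575} - \frac{1909383}{W{\left(814,918 \right)}}\right) - 3967017} = \sqrt{\left(- \frac{1964175}{408575} - \frac{1909383}{-259 - 1202278 \cdot 918}\right) - 3967017} = \sqrt{\left(\left(-1964175\right) \frac{1}{408575} - \frac{1909383}{-259 - 1103691204}\right) - 3967017} = \sqrt{\left(- \frac{78567}{16343} - \frac{1909383}{-1103691463}\right) - 3967017} = \sqrt{\left(- \frac{78567}{16343} - - \frac{272769}{157670209}\right) - 3967017} = \sqrt{\left(- \frac{78567}{16343} + \frac{272769}{157670209}\right) - 3967017} = \sqrt{- \frac{12383217446736}{2576804225687} - 3967017} = \sqrt{- \frac{10222238552189612415}{2576804225687}} = \frac{i \sqrt{26340707497262754157438717104105}}{2576804225687}$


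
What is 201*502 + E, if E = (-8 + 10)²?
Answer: 100906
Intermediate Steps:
E = 4 (E = 2² = 4)
201*502 + E = 201*502 + 4 = 100902 + 4 = 100906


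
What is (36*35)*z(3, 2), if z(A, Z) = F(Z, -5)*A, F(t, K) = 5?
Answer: 18900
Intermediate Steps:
z(A, Z) = 5*A
(36*35)*z(3, 2) = (36*35)*(5*3) = 1260*15 = 18900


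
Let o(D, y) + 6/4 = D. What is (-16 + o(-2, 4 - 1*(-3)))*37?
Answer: -1443/2 ≈ -721.50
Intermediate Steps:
o(D, y) = -3/2 + D
(-16 + o(-2, 4 - 1*(-3)))*37 = (-16 + (-3/2 - 2))*37 = (-16 - 7/2)*37 = -39/2*37 = -1443/2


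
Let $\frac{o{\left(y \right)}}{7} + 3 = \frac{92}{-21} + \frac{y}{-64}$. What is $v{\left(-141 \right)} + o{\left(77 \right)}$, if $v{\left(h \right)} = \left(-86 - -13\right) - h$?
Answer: $\frac{1519}{192} \approx 7.9115$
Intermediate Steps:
$v{\left(h \right)} = -73 - h$ ($v{\left(h \right)} = \left(-86 + 13\right) - h = -73 - h$)
$o{\left(y \right)} = - \frac{155}{3} - \frac{7 y}{64}$ ($o{\left(y \right)} = -21 + 7 \left(\frac{92}{-21} + \frac{y}{-64}\right) = -21 + 7 \left(92 \left(- \frac{1}{21}\right) + y \left(- \frac{1}{64}\right)\right) = -21 + 7 \left(- \frac{92}{21} - \frac{y}{64}\right) = -21 - \left(\frac{92}{3} + \frac{7 y}{64}\right) = - \frac{155}{3} - \frac{7 y}{64}$)
$v{\left(-141 \right)} + o{\left(77 \right)} = \left(-73 - -141\right) - \frac{11537}{192} = \left(-73 + 141\right) - \frac{11537}{192} = 68 - \frac{11537}{192} = \frac{1519}{192}$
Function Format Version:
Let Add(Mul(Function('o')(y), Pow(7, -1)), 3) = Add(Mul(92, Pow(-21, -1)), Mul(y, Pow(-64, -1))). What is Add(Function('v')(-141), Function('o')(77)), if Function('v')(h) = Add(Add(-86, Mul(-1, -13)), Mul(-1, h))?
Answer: Rational(1519, 192) ≈ 7.9115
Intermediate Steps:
Function('v')(h) = Add(-73, Mul(-1, h)) (Function('v')(h) = Add(Add(-86, 13), Mul(-1, h)) = Add(-73, Mul(-1, h)))
Function('o')(y) = Add(Rational(-155, 3), Mul(Rational(-7, 64), y)) (Function('o')(y) = Add(-21, Mul(7, Add(Mul(92, Pow(-21, -1)), Mul(y, Pow(-64, -1))))) = Add(-21, Mul(7, Add(Mul(92, Rational(-1, 21)), Mul(y, Rational(-1, 64))))) = Add(-21, Mul(7, Add(Rational(-92, 21), Mul(Rational(-1, 64), y)))) = Add(-21, Add(Rational(-92, 3), Mul(Rational(-7, 64), y))) = Add(Rational(-155, 3), Mul(Rational(-7, 64), y)))
Add(Function('v')(-141), Function('o')(77)) = Add(Add(-73, Mul(-1, -141)), Add(Rational(-155, 3), Mul(Rational(-7, 64), 77))) = Add(Add(-73, 141), Add(Rational(-155, 3), Rational(-539, 64))) = Add(68, Rational(-11537, 192)) = Rational(1519, 192)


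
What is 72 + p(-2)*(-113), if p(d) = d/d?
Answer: -41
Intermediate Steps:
p(d) = 1
72 + p(-2)*(-113) = 72 + 1*(-113) = 72 - 113 = -41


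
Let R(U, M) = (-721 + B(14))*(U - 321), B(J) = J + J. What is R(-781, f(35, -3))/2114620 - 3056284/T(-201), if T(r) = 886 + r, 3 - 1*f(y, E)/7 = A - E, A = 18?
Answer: -646235614717/144851470 ≈ -4461.4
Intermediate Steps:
B(J) = 2*J
f(y, E) = -105 + 7*E (f(y, E) = 21 - 7*(18 - E) = 21 + (-126 + 7*E) = -105 + 7*E)
R(U, M) = 222453 - 693*U (R(U, M) = (-721 + 2*14)*(U - 321) = (-721 + 28)*(-321 + U) = -693*(-321 + U) = 222453 - 693*U)
R(-781, f(35, -3))/2114620 - 3056284/T(-201) = (222453 - 693*(-781))/2114620 - 3056284/(886 - 201) = (222453 + 541233)*(1/2114620) - 3056284/685 = 763686*(1/2114620) - 3056284*1/685 = 381843/1057310 - 3056284/685 = -646235614717/144851470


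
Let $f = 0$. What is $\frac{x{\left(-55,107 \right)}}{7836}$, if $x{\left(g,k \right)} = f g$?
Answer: $0$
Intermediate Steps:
$x{\left(g,k \right)} = 0$ ($x{\left(g,k \right)} = 0 g = 0$)
$\frac{x{\left(-55,107 \right)}}{7836} = \frac{0}{7836} = 0 \cdot \frac{1}{7836} = 0$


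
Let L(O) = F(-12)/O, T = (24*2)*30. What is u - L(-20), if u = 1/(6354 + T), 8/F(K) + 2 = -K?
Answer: 7819/194850 ≈ 0.040128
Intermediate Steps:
F(K) = 8/(-2 - K)
T = 1440 (T = 48*30 = 1440)
L(O) = 4/(5*O) (L(O) = (-8/(2 - 12))/O = (-8/(-10))/O = (-8*(-⅒))/O = 4/(5*O))
u = 1/7794 (u = 1/(6354 + 1440) = 1/7794 ≈ 0.00012830)
u - L(-20) = 1/7794 - 4/(5*(-20)) = 1/7794 - 4*(-1)/(5*20) = 1/7794 - 1*(-1/25) = 1/7794 + 1/25 = 7819/194850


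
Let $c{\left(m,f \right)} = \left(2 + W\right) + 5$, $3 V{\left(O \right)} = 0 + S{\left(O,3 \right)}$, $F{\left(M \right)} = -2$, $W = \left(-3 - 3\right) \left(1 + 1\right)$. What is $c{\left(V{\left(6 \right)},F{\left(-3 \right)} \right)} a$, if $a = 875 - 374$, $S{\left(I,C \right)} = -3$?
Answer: $-2505$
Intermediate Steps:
$W = -12$ ($W = \left(-6\right) 2 = -12$)
$V{\left(O \right)} = -1$ ($V{\left(O \right)} = \frac{0 - 3}{3} = \frac{1}{3} \left(-3\right) = -1$)
$a = 501$
$c{\left(m,f \right)} = -5$ ($c{\left(m,f \right)} = \left(2 - 12\right) + 5 = -10 + 5 = -5$)
$c{\left(V{\left(6 \right)},F{\left(-3 \right)} \right)} a = \left(-5\right) 501 = -2505$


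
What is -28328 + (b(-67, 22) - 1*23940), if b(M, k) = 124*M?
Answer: -60576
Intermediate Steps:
-28328 + (b(-67, 22) - 1*23940) = -28328 + (124*(-67) - 1*23940) = -28328 + (-8308 - 23940) = -28328 - 32248 = -60576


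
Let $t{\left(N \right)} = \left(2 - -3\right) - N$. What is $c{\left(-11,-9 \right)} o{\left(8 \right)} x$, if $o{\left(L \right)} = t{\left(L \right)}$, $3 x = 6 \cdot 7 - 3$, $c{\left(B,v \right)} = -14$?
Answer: $546$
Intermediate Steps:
$x = 13$ ($x = \frac{6 \cdot 7 - 3}{3} = \frac{42 - 3}{3} = \frac{1}{3} \cdot 39 = 13$)
$t{\left(N \right)} = 5 - N$ ($t{\left(N \right)} = \left(2 + 3\right) - N = 5 - N$)
$o{\left(L \right)} = 5 - L$
$c{\left(-11,-9 \right)} o{\left(8 \right)} x = - 14 \left(5 - 8\right) 13 = \left(-14\right) \left(-3\right) 13 = 42 \cdot 13 = 546$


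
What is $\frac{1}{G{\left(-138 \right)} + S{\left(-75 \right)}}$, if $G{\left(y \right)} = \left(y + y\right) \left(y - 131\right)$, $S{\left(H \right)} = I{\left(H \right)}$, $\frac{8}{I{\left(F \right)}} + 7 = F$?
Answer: $\frac{41}{3044000} \approx 1.3469 \cdot 10^{-5}$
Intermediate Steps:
$I{\left(F \right)} = \frac{8}{-7 + F}$
$S{\left(H \right)} = \frac{8}{-7 + H}$
$G{\left(y \right)} = 2 y \left(-131 + y\right)$
$\frac{1}{G{\left(-138 \right)} + S{\left(-75 \right)}} = \frac{1}{2 \left(-138\right) \left(-131 - 138\right) + \frac{8}{-7 - 75}} = \frac{1}{2 \left(-138\right) \left(-269\right) + \frac{8}{-82}} = \frac{1}{74244 + 8 \left(- \frac{1}{82}\right)} = \frac{1}{74244 - \frac{4}{41}} = \frac{1}{\frac{3044000}{41}} = \frac{41}{3044000}$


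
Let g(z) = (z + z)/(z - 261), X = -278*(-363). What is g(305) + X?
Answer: 2220413/22 ≈ 1.0093e+5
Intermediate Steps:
X = 100914
g(z) = 2*z/(-261 + z) (g(z) = (2*z)/(-261 + z) = 2*z/(-261 + z))
g(305) + X = 2*305/(-261 + 305) + 100914 = 2*305/44 + 100914 = 2*305*(1/44) + 100914 = 305/22 + 100914 = 2220413/22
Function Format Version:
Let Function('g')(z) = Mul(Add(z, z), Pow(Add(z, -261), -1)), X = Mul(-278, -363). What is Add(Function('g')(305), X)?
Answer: Rational(2220413, 22) ≈ 1.0093e+5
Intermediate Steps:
X = 100914
Function('g')(z) = Mul(2, z, Pow(Add(-261, z), -1)) (Function('g')(z) = Mul(Mul(2, z), Pow(Add(-261, z), -1)) = Mul(2, z, Pow(Add(-261, z), -1)))
Add(Function('g')(305), X) = Add(Mul(2, 305, Pow(Add(-261, 305), -1)), 100914) = Add(Mul(2, 305, Pow(44, -1)), 100914) = Add(Mul(2, 305, Rational(1, 44)), 100914) = Add(Rational(305, 22), 100914) = Rational(2220413, 22)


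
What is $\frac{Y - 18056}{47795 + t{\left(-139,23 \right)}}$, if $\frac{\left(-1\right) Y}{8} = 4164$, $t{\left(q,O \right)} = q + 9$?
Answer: $- \frac{51368}{47665} \approx -1.0777$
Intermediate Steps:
$t{\left(q,O \right)} = 9 + q$
$Y = -33312$ ($Y = \left(-8\right) 4164 = -33312$)
$\frac{Y - 18056}{47795 + t{\left(-139,23 \right)}} = \frac{-33312 - 18056}{47795 + \left(9 - 139\right)} = - \frac{51368}{47795 - 130} = - \frac{51368}{47665}$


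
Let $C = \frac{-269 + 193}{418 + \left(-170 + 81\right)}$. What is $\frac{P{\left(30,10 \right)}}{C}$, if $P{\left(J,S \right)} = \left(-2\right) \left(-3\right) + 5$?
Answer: $- \frac{3619}{76} \approx -47.618$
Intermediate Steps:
$P{\left(J,S \right)} = 11$ ($P{\left(J,S \right)} = 6 + 5 = 11$)
$C = - \frac{76}{329}$ ($C = - \frac{76}{418 - 89} = - \frac{76}{329} \approx -0.231$)
$\frac{P{\left(30,10 \right)}}{C} = \frac{11}{- \frac{76}{329}} = 11 \left(- \frac{329}{76}\right) = - \frac{3619}{76}$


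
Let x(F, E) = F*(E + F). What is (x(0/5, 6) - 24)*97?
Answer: -2328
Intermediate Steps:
(x(0/5, 6) - 24)*97 = ((0/5)*(6 + 0/5) - 24)*97 = ((0*(⅕))*(6 + 0*(⅕)) - 24)*97 = (0*(6 + 0) - 24)*97 = (0*6 - 24)*97 = (0 - 24)*97 = -24*97 = -2328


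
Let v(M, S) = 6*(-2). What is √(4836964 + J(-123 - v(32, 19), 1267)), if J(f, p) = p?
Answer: √4838231 ≈ 2199.6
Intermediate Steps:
v(M, S) = -12
√(4836964 + J(-123 - v(32, 19), 1267)) = √(4836964 + 1267) = √4838231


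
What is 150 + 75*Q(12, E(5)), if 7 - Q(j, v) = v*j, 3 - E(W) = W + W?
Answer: 6975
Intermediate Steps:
E(W) = 3 - 2*W (E(W) = 3 - (W + W) = 3 - 2*W)
Q(j, v) = 7 - j*v (Q(j, v) = 7 - v*j = 7 - j*v)
150 + 75*Q(12, E(5)) = 150 + 75*(7 - 1*12*(3 - 2*5)) = 150 + 75*(7 - 1*12*(3 - 10)) = 150 + 75*(7 - 1*12*(-7)) = 150 + 75*(7 + 84) = 150 + 75*91 = 150 + 6825 = 6975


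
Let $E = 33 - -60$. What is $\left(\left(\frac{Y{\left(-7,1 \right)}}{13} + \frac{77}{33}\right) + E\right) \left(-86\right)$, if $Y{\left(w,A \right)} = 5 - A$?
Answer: $- \frac{320780}{39} \approx -8225.1$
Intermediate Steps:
$E = 93$ ($E = 33 + 60 = 93$)
$\left(\left(\frac{Y{\left(-7,1 \right)}}{13} + \frac{77}{33}\right) + E\right) \left(-86\right) = \left(\left(\frac{5 - 1}{13} + \frac{77}{33}\right) + 93\right) \left(-86\right) = \left(\left(\left(5 - 1\right) \frac{1}{13} + 77 \cdot \frac{1}{33}\right) + 93\right) \left(-86\right) = \left(\left(4 \cdot \frac{1}{13} + \frac{7}{3}\right) + 93\right) \left(-86\right) = \left(\left(\frac{4}{13} + \frac{7}{3}\right) + 93\right) \left(-86\right) = \left(\frac{103}{39} + 93\right) \left(-86\right) = \frac{3730}{39} \left(-86\right) = - \frac{320780}{39}$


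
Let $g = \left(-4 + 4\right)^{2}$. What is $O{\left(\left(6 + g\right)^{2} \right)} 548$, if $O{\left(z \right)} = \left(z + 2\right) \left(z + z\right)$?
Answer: $1499328$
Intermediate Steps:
$g = 0$ ($g = 0^{2} = 0$)
$O{\left(z \right)} = 2 z \left(2 + z\right)$ ($O{\left(z \right)} = \left(2 + z\right) 2 z = 2 z \left(2 + z\right)$)
$O{\left(\left(6 + g\right)^{2} \right)} 548 = 2 \left(6 + 0\right)^{2} \left(2 + \left(6 + 0\right)^{2}\right) 548 = 2 \cdot 6^{2} \left(2 + 6^{2}\right) 548 = 2 \cdot 36 \left(2 + 36\right) 548 = 2 \cdot 36 \cdot 38 \cdot 548 = 2736 \cdot 548 = 1499328$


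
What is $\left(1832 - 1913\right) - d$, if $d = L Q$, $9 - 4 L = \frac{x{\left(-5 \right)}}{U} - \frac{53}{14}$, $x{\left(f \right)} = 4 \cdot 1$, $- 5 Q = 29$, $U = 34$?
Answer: $- \frac{59625}{952} \approx -62.631$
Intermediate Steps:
$Q = - \frac{29}{5}$ ($Q = \left(- \frac{1}{5}\right) 29 = - \frac{29}{5} \approx -5.8$)
$x{\left(f \right)} = 4$
$L = \frac{3015}{952}$ ($L = \frac{9}{4} - \frac{\frac{4}{34} - \frac{53}{14}}{4} = \frac{9}{4} - \frac{4 \cdot \frac{1}{34} - \frac{53}{14}}{4} = \frac{9}{4} - \frac{\frac{2}{17} - \frac{53}{14}}{4} = \frac{9}{4} - - \frac{873}{952} = \frac{9}{4} + \frac{873}{952} = \frac{3015}{952} \approx 3.167$)
$d = - \frac{17487}{952}$ ($d = \frac{3015}{952} \left(- \frac{29}{5}\right) = - \frac{17487}{952} \approx -18.369$)
$\left(1832 - 1913\right) - d = \left(1832 - 1913\right) - - \frac{17487}{952} = -81 + \frac{17487}{952} = - \frac{59625}{952}$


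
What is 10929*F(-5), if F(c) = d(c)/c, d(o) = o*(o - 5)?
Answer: -109290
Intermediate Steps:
d(o) = o*(-5 + o)
F(c) = -5 + c (F(c) = (c*(-5 + c))/c = -5 + c)
10929*F(-5) = 10929*(-5 - 5) = 10929*(-10) = -109290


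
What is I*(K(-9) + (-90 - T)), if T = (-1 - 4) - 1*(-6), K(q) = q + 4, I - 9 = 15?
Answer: -2304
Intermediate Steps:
I = 24 (I = 9 + 15 = 24)
K(q) = 4 + q
T = 1 (T = -5 + 6 = 1)
I*(K(-9) + (-90 - T)) = 24*((4 - 9) + (-90 - 1*1)) = 24*(-5 + (-90 - 1)) = 24*(-5 - 91) = 24*(-96) = -2304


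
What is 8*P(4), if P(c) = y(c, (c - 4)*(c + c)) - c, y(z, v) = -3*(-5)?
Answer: 88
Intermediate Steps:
y(z, v) = 15
P(c) = 15 - c
8*P(4) = 8*(15 - 1*4) = 8*(15 - 4) = 8*11 = 88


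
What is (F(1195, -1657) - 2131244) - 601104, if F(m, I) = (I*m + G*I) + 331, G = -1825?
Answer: -1688107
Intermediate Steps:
F(m, I) = 331 - 1825*I + I*m (F(m, I) = (I*m - 1825*I) + 331 = (-1825*I + I*m) + 331 = 331 - 1825*I + I*m)
(F(1195, -1657) - 2131244) - 601104 = ((331 - 1825*(-1657) - 1657*1195) - 2131244) - 601104 = ((331 + 3024025 - 1980115) - 2131244) - 601104 = (1044241 - 2131244) - 601104 = -1087003 - 601104 = -1688107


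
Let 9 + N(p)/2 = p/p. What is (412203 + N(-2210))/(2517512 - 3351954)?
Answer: -412187/834442 ≈ -0.49397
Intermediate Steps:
N(p) = -16 (N(p) = -18 + 2*(p/p) = -18 + 2*1 = -18 + 2 = -16)
(412203 + N(-2210))/(2517512 - 3351954) = (412203 - 16)/(2517512 - 3351954) = 412187/(-834442) = 412187*(-1/834442) = -412187/834442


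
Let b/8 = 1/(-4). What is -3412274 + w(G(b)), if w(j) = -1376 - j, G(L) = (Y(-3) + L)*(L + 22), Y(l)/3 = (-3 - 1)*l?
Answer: -3414330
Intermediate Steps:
b = -2 (b = 8/(-4) = 8*(-1/4) = -2)
Y(l) = -12*l (Y(l) = 3*((-3 - 1)*l) = 3*(-4*l) = -12*l)
G(L) = (22 + L)*(36 + L) (G(L) = (-12*(-3) + L)*(L + 22) = (36 + L)*(22 + L) = (22 + L)*(36 + L))
-3412274 + w(G(b)) = -3412274 + (-1376 - (792 + (-2)**2 + 58*(-2))) = -3412274 + (-1376 - (792 + 4 - 116)) = -3412274 + (-1376 - 1*680) = -3412274 + (-1376 - 680) = -3412274 - 2056 = -3414330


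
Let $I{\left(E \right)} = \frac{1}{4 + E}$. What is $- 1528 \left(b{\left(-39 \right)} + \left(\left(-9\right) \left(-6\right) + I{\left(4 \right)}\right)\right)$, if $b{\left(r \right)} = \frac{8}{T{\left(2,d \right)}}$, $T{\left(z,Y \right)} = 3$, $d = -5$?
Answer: $- \frac{260333}{3} \approx -86778.0$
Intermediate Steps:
$b{\left(r \right)} = \frac{8}{3}$
$- 1528 \left(b{\left(-39 \right)} + \left(\left(-9\right) \left(-6\right) + I{\left(4 \right)}\right)\right) = - 1528 \left(\frac{8}{3} + \left(\left(-9\right) \left(-6\right) + \frac{1}{4 + 4}\right)\right) = - 1528 \left(\frac{8}{3} + \left(54 + \frac{1}{8}\right)\right) = - 1528 \left(\frac{8}{3} + \frac{433}{8}\right) = \left(-1528\right) \frac{1363}{24} = - \frac{260333}{3}$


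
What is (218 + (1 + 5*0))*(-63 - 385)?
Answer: -98112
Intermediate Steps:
(218 + (1 + 5*0))*(-63 - 385) = (218 + (1 + 0))*(-448) = (218 + 1)*(-448) = 219*(-448) = -98112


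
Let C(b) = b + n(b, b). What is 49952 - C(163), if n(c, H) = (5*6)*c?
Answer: 44899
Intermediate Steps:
n(c, H) = 30*c
C(b) = 31*b (C(b) = b + 30*b = 31*b)
49952 - C(163) = 49952 - 31*163 = 49952 - 1*5053 = 49952 - 5053 = 44899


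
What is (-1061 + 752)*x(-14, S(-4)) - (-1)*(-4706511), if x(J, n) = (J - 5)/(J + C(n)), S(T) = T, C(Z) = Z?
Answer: -28241023/6 ≈ -4.7068e+6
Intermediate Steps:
x(J, n) = (-5 + J)/(J + n) (x(J, n) = (J - 5)/(J + n) = (-5 + J)/(J + n))
(-1061 + 752)*x(-14, S(-4)) - (-1)*(-4706511) = (-1061 + 752)*((-5 - 14)/(-14 - 4)) - (-1)*(-4706511) = -309*(-19)/(-18) - 1*4706511 = -(-103)*(-19)/6 - 4706511 = -309*19/18 - 4706511 = -1957/6 - 4706511 = -28241023/6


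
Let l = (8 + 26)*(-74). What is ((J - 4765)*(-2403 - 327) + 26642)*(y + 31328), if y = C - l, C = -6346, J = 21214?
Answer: -1234086261744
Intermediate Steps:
l = -2516 (l = 34*(-74) = -2516)
y = -3830 (y = -6346 - 1*(-2516) = -6346 + 2516 = -3830)
((J - 4765)*(-2403 - 327) + 26642)*(y + 31328) = ((21214 - 4765)*(-2403 - 327) + 26642)*(-3830 + 31328) = (16449*(-2730) + 26642)*27498 = (-44905770 + 26642)*27498 = -44879128*27498 = -1234086261744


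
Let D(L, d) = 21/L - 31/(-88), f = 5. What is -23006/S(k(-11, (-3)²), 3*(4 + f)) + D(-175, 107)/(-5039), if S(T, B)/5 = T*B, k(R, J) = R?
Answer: 4637075563/299316600 ≈ 15.492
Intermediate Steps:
S(T, B) = 5*B*T (S(T, B) = 5*(T*B) = 5*(B*T) = 5*B*T)
D(L, d) = 31/88 + 21/L (D(L, d) = 21/L - 31*(-1/88) = 21/L + 31/88 = 31/88 + 21/L)
-23006/S(k(-11, (-3)²), 3*(4 + f)) + D(-175, 107)/(-5039) = -23006*(-1/(165*(4 + 5))) + (31/88 + 21/(-175))/(-5039) = -23006/(5*(3*9)*(-11)) + (31/88 + 21*(-1/175))*(-1/5039) = -23006/(5*27*(-11)) + (31/88 - 3/25)*(-1/5039) = -23006/(-1485) + (511/2200)*(-1/5039) = -23006*(-1/1485) - 511/11085800 = 23006/1485 - 511/11085800 = 4637075563/299316600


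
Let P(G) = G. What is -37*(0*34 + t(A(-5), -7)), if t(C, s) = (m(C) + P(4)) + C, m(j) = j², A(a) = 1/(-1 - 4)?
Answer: -3552/25 ≈ -142.08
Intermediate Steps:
A(a) = -⅕ (A(a) = 1/(-5) = -⅕)
t(C, s) = 4 + C + C² (t(C, s) = (C² + 4) + C = (4 + C²) + C = 4 + C + C²)
-37*(0*34 + t(A(-5), -7)) = -37*(0*34 + (4 - ⅕ + (-⅕)²)) = -37*(0 + (4 - ⅕ + 1/25)) = -37*(0 + 96/25) = -37*96/25 = -3552/25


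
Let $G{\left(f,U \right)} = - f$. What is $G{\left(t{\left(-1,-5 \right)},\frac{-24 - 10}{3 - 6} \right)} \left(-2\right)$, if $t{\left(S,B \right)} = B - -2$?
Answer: $-6$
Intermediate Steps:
$t{\left(S,B \right)} = 2 + B$ ($t{\left(S,B \right)} = B + 2 = 2 + B$)
$G{\left(t{\left(-1,-5 \right)},\frac{-24 - 10}{3 - 6} \right)} \left(-2\right) = - (2 - 5) \left(-2\right) = \left(-1\right) \left(-3\right) \left(-2\right) = 3 \left(-2\right) = -6$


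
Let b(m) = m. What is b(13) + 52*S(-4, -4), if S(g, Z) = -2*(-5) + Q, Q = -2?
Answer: 429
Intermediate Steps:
S(g, Z) = 8 (S(g, Z) = -2*(-5) - 2 = 10 - 2 = 8)
b(13) + 52*S(-4, -4) = 13 + 52*8 = 13 + 416 = 429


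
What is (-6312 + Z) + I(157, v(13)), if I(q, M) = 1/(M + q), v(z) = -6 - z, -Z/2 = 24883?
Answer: -7738763/138 ≈ -56078.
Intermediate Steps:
Z = -49766 (Z = -2*24883 = -49766)
(-6312 + Z) + I(157, v(13)) = (-6312 - 49766) + 1/((-6 - 1*13) + 157) = -56078 + 1/((-6 - 13) + 157) = -56078 + 1/(-19 + 157) = -56078 + 1/138 = -7738763/138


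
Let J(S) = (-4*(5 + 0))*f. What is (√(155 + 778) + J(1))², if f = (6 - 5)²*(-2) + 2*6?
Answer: (200 - √933)² ≈ 28715.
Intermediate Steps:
f = 10 (f = 1²*(-2) + 12 = 1*(-2) + 12 = -2 + 12 = 10)
J(S) = -200 (J(S) = -4*(5 + 0)*10 = -4*5*10 = -20*10 = -200)
(√(155 + 778) + J(1))² = (√(155 + 778) - 200)² = (√933 - 200)² = (-200 + √933)²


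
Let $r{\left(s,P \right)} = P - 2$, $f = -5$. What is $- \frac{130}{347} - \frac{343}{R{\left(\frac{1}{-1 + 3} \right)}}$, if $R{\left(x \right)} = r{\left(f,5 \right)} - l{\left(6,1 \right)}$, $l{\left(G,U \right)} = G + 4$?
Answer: $\frac{16873}{347} \approx 48.625$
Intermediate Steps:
$r{\left(s,P \right)} = -2 + P$
$l{\left(G,U \right)} = 4 + G$
$R{\left(x \right)} = -7$ ($R{\left(x \right)} = \left(-2 + 5\right) - \left(4 + 6\right) = 3 - 10 = -7$)
$- \frac{130}{347} - \frac{343}{R{\left(\frac{1}{-1 + 3} \right)}} = - \frac{130}{347} - \frac{343}{-7} = \left(-130\right) \frac{1}{347} - -49 = - \frac{130}{347} + 49 = \frac{16873}{347}$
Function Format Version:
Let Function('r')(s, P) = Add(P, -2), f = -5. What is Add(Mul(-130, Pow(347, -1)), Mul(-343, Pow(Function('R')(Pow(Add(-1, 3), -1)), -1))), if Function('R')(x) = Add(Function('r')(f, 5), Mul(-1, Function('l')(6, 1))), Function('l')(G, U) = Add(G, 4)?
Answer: Rational(16873, 347) ≈ 48.625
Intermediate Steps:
Function('r')(s, P) = Add(-2, P)
Function('l')(G, U) = Add(4, G)
Function('R')(x) = -7 (Function('R')(x) = Add(Add(-2, 5), Mul(-1, Add(4, 6))) = Add(3, Mul(-1, 10)) = Add(3, -10) = -7)
Add(Mul(-130, Pow(347, -1)), Mul(-343, Pow(Function('R')(Pow(Add(-1, 3), -1)), -1))) = Add(Mul(-130, Pow(347, -1)), Mul(-343, Pow(-7, -1))) = Add(Mul(-130, Rational(1, 347)), Mul(-343, Rational(-1, 7))) = Add(Rational(-130, 347), 49) = Rational(16873, 347)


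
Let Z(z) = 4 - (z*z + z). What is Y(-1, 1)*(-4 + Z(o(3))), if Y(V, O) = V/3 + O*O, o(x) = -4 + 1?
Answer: -4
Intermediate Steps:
o(x) = -3
Z(z) = 4 - z - z**2 (Z(z) = 4 - (z**2 + z) = 4 - (z + z**2) = 4 + (-z - z**2) = 4 - z - z**2)
Y(V, O) = O**2 + V/3 (Y(V, O) = V/3 + O**2 = O**2 + V/3)
Y(-1, 1)*(-4 + Z(o(3))) = (1**2 + (1/3)*(-1))*(-4 + (4 - 1*(-3) - 1*(-3)**2)) = (1 - 1/3)*(-4 + (4 + 3 - 1*9)) = 2*(-4 + (4 + 3 - 9))/3 = 2*(-4 - 2)/3 = (2/3)*(-6) = -4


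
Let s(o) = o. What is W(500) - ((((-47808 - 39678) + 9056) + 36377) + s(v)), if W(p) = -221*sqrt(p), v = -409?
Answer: 42462 - 2210*sqrt(5) ≈ 37520.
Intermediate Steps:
W(500) - ((((-47808 - 39678) + 9056) + 36377) + s(v)) = -2210*sqrt(5) - ((((-47808 - 39678) + 9056) + 36377) - 409) = -2210*sqrt(5) - (((-87486 + 9056) + 36377) - 409) = -2210*sqrt(5) - ((-78430 + 36377) - 409) = -2210*sqrt(5) - (-42053 - 409) = -2210*sqrt(5) - 1*(-42462) = -2210*sqrt(5) + 42462 = 42462 - 2210*sqrt(5)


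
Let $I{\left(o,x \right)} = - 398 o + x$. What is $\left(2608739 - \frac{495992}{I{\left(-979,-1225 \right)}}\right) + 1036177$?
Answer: $\frac{1415746841980}{388417} \approx 3.6449 \cdot 10^{6}$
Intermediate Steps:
$I{\left(o,x \right)} = x - 398 o$
$\left(2608739 - \frac{495992}{I{\left(-979,-1225 \right)}}\right) + 1036177 = \left(2608739 - \frac{495992}{-1225 - -389642}\right) + 1036177 = \left(2608739 - \frac{495992}{-1225 + 389642}\right) + 1036177 = \left(2608739 - \frac{495992}{388417}\right) + 1036177 = \frac{1013278080171}{388417} + 1036177 = \frac{1415746841980}{388417}$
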